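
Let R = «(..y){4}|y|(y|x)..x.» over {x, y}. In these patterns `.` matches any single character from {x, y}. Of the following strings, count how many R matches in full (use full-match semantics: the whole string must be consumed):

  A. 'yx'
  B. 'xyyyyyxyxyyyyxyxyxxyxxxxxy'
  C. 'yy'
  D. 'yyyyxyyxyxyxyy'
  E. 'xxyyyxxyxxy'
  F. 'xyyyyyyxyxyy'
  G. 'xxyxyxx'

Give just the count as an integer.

1

A → no match
B → no match
C → no match
D → no match
E → no match
F → match
G → no match
Total matched: 1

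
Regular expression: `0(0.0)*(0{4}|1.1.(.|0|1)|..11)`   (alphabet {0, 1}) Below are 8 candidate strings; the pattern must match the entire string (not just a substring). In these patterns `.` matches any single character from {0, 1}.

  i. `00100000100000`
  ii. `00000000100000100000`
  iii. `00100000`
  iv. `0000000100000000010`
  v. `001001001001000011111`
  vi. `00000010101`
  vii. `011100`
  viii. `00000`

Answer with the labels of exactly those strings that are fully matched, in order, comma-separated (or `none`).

i, ii, iii, v, vii, viii

i → match
ii → match
iii. `00100000` → match
iv → no match
v → match
vi. `00000010101` → no match
vii. `011100` → match
viii. `00000` → match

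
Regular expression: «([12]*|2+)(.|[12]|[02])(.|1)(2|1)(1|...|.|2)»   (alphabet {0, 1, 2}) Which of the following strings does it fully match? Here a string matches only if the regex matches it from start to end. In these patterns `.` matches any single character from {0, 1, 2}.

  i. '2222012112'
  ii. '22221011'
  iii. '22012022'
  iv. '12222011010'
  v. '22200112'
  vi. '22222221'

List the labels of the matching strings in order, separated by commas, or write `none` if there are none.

i → match
ii → match
iii → match
iv → match
v → no match
vi → match

i, ii, iii, iv, vi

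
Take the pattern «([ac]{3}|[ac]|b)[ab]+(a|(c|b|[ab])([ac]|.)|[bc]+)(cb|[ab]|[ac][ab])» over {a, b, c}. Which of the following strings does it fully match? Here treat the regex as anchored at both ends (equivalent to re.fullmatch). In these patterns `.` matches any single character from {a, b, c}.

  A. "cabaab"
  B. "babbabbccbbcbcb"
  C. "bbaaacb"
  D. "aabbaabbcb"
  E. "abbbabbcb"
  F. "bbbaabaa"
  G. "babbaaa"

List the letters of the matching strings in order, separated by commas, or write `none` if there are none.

A, B, C, D, E, F, G

A → match
B → match
C → match
D → match
E → match
F → match
G → match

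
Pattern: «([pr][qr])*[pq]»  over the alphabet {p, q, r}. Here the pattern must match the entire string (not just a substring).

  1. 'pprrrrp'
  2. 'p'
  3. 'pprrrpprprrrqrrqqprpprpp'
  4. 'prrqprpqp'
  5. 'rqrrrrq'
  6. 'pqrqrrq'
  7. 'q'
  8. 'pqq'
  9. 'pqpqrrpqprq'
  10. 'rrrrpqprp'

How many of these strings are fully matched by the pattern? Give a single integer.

8

1 → no match
2 → match
3 → no match
4 → match
5 → match
6 → match
7 → match
8 → match
9 → match
10 → match
Total matched: 8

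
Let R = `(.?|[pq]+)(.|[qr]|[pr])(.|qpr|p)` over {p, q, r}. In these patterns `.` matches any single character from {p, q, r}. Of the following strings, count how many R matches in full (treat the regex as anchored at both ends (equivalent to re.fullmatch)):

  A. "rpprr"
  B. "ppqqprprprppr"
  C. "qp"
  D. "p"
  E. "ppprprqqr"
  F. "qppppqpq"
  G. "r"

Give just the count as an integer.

2

A → no match
B → no match
C → match
D → no match
E → no match
F → match
G → no match
Total matched: 2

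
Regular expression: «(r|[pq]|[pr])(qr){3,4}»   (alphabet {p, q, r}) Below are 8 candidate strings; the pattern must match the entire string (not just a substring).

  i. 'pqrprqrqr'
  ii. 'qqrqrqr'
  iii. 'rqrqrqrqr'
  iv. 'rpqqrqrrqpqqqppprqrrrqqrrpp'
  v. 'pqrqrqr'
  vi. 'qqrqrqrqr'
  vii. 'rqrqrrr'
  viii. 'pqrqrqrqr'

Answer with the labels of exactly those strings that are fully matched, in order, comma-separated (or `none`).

i → no match
ii → match
iii → match
iv → no match — must end with 'qr'
v → match
vi → match
vii → no match — must end with 'qr'
viii → match

ii, iii, v, vi, viii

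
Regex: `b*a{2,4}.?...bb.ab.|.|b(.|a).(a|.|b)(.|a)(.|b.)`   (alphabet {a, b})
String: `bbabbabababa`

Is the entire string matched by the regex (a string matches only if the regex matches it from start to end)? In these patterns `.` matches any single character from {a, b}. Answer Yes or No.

No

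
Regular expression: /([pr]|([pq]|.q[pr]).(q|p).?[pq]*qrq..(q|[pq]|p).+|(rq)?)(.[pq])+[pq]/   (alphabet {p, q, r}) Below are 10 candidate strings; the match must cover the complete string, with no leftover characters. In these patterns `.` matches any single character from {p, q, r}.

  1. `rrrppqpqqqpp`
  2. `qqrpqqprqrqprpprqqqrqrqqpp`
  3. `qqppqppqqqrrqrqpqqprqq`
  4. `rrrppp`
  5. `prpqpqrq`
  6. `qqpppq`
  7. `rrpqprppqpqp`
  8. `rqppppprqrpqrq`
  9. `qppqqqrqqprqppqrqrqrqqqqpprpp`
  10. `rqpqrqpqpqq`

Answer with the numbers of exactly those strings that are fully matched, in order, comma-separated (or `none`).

1 → no match
2 → no match
3 → no match
4 → no match
5 → no match
6 → no match
7 → match
8 → no match
9 → no match
10 → match

7, 10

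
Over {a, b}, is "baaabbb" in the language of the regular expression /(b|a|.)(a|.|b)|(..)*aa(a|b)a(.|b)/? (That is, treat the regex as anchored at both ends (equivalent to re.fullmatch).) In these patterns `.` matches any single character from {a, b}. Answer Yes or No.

No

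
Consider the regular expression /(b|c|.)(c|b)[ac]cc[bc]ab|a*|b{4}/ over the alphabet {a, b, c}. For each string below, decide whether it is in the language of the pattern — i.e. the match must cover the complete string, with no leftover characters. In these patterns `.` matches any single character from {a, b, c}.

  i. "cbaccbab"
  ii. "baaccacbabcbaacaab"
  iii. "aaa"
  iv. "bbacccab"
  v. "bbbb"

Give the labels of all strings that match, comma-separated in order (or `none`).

i, iii, iv, v

i → match
ii → no match
iii → match
iv → match
v → match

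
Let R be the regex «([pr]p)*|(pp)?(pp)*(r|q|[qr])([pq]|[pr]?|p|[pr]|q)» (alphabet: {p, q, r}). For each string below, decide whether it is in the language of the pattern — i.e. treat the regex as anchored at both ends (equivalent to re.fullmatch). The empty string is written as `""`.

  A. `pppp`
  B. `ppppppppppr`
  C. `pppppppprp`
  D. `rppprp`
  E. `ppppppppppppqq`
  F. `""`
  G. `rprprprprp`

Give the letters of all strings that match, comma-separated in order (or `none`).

A, B, C, D, E, F, G

A → match
B → match
C → match
D → match
E → match
F → match
G → match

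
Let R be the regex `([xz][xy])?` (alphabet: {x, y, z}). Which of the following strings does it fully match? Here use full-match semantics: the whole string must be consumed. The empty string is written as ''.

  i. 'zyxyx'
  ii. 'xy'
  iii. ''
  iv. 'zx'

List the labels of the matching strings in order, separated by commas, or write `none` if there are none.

ii, iii, iv

i → no match
ii → match
iii → match
iv → match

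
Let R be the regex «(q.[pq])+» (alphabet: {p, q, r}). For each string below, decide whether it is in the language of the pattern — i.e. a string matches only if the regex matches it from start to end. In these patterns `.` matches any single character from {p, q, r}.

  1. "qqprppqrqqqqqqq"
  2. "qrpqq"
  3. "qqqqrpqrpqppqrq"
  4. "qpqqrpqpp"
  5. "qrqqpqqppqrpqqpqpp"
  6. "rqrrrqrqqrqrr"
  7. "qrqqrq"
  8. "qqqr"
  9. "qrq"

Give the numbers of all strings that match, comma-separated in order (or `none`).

3, 4, 5, 7, 9

1 → no match
2 → no match
3 → match
4 → match
5 → match
6 → no match — must start with "q"
7 → match
8 → no match
9 → match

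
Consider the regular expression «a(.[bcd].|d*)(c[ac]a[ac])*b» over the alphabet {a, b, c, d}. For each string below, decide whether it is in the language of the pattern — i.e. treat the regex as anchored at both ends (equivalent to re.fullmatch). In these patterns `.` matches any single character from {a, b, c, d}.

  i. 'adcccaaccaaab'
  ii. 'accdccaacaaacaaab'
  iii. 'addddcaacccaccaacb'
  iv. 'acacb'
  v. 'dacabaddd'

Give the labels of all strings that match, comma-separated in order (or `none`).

i, ii, iii

i → match
ii → match
iii → match
iv → no match
v → no match — must start with 'a'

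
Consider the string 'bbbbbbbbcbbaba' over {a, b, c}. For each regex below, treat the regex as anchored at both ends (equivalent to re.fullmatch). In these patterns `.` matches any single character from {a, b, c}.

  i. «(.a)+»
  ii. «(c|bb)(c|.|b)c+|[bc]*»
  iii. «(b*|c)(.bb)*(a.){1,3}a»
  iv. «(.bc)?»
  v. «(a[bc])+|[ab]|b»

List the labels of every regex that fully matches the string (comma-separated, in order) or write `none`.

i → no match
ii → no match
iii → match
iv → no match
v → no match

iii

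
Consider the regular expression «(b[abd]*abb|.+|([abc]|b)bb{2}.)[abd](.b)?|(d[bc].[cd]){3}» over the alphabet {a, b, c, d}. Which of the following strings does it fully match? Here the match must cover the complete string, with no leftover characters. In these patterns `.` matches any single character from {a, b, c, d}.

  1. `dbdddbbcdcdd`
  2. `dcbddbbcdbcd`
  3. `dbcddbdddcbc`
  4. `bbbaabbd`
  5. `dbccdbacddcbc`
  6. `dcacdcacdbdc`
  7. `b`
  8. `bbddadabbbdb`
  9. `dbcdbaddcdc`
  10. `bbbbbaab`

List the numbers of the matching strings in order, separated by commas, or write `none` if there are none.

1, 2, 3, 4, 6, 8, 10

1 → match
2 → match
3 → match
4 → match
5 → no match
6 → match
7 → no match
8 → match
9 → no match
10 → match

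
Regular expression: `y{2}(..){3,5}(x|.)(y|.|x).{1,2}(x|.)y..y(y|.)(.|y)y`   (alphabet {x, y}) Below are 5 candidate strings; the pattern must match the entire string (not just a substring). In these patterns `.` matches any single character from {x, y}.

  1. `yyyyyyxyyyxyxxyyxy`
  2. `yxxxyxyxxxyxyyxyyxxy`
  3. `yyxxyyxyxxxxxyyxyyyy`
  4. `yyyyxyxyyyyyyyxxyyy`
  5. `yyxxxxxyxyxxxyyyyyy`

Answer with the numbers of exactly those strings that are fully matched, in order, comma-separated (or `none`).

1 → no match
2 → no match
3 → match
4 → no match
5 → no match

3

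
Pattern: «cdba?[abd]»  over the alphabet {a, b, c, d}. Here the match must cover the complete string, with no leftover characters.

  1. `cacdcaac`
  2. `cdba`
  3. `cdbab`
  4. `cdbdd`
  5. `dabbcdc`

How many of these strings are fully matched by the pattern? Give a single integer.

1 → no match — must start with `cdb`
2 → match
3 → match
4 → no match
5 → no match — must start with `cdb`
Total matched: 2

2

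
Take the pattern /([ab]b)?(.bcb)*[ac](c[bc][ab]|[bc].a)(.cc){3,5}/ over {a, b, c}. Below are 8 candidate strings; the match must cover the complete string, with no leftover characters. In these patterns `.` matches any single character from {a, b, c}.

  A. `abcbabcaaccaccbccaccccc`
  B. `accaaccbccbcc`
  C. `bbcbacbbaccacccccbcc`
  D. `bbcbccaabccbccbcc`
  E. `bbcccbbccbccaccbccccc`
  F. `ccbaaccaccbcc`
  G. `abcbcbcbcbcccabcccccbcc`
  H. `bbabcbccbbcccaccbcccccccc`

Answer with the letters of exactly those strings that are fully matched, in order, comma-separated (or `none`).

A → match
B → match
C → match
D → match
E → match
F → match
G → match
H → match

A, B, C, D, E, F, G, H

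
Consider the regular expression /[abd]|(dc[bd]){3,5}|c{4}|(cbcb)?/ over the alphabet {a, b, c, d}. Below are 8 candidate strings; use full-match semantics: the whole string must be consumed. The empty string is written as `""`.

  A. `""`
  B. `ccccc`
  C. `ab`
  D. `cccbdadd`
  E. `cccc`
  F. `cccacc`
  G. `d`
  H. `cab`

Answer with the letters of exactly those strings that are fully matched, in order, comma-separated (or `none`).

A. `""` → match
B. `ccccc` → no match
C. `ab` → no match
D. `cccbdadd` → no match
E. `cccc` → match
F. `cccacc` → no match
G. `d` → match
H. `cab` → no match

A, E, G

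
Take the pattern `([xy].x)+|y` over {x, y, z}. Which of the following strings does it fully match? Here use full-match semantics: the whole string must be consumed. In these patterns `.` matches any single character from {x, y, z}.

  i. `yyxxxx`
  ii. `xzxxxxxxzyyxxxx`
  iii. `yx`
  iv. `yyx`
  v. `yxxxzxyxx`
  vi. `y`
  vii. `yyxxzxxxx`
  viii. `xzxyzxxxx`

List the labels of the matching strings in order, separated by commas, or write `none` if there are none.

i, iv, v, vi, vii, viii

i. `yyxxxx` → match
ii → no match
iii. `yx` → no match
iv. `yyx` → match
v. `yxxxzxyxx` → match
vi. `y` → match
vii. `yyxxzxxxx` → match
viii. `xzxyzxxxx` → match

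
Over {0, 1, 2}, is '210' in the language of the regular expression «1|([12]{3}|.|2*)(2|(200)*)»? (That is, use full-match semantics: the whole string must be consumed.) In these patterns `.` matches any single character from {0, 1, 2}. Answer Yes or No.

No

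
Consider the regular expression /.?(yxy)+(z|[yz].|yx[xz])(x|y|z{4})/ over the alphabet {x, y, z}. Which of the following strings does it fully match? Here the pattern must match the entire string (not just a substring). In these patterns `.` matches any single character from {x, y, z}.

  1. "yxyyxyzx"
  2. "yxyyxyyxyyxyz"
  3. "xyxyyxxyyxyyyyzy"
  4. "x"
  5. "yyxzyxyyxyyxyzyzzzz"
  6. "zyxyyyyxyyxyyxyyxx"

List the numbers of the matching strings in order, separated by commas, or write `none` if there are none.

1 → match
2 → no match
3 → no match
4 → no match
5 → no match
6 → no match

1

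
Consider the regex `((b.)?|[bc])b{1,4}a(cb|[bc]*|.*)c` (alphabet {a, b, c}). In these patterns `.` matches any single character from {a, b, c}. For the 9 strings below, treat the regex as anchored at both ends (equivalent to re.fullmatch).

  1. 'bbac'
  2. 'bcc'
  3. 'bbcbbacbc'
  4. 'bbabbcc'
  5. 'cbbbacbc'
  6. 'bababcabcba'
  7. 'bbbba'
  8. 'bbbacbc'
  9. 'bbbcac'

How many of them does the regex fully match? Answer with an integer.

1 → match
2 → no match
3 → no match
4 → match
5 → match
6 → no match — must end with 'c'
7 → no match — must end with 'c'
8 → match
9 → no match
Total matched: 4

4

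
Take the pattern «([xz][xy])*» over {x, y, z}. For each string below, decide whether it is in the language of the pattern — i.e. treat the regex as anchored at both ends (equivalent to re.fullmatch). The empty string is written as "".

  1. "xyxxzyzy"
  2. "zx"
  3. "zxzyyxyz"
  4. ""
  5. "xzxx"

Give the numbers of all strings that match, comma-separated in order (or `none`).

1 → match
2 → match
3 → no match
4 → match
5 → no match

1, 2, 4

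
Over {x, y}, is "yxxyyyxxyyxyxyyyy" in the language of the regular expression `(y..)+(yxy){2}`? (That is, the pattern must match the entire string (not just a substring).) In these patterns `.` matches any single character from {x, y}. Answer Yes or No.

No

Every match must end with "yxy", but "yxxyyyxxyyxyxyyyy" does not.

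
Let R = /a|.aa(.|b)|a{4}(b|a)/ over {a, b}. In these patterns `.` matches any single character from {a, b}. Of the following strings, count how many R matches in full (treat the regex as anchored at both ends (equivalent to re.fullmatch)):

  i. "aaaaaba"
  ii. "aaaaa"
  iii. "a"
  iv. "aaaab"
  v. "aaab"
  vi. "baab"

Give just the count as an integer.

5

i → no match
ii → match
iii → match
iv → match
v → match
vi → match
Total matched: 5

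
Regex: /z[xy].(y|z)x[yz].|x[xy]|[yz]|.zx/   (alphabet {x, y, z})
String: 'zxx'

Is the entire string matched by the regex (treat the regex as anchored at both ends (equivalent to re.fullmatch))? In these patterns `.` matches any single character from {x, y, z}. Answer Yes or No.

No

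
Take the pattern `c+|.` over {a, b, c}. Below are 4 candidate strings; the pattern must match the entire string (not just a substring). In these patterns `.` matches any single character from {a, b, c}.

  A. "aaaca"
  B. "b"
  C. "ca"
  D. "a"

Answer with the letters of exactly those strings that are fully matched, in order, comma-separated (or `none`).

A → no match
B → match
C → no match
D → match

B, D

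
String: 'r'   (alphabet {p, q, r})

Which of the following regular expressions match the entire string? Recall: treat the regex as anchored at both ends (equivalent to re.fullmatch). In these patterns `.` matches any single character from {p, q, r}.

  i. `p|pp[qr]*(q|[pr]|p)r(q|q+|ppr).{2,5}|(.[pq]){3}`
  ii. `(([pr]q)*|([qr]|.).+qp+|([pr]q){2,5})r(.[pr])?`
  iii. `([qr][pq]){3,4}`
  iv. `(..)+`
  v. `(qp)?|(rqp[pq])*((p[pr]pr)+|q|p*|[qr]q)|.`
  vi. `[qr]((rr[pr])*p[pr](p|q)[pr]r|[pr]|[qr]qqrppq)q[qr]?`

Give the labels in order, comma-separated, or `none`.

i → no match
ii → match
iii → no match
iv → no match
v → match
vi → no match

ii, v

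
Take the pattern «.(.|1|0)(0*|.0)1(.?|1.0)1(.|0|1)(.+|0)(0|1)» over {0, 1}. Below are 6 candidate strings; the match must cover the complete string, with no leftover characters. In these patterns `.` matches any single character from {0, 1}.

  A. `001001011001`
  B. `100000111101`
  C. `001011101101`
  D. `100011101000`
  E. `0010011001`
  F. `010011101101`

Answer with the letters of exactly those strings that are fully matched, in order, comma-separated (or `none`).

A → no match
B → match
C → match
D → match
E → no match
F → match

B, C, D, F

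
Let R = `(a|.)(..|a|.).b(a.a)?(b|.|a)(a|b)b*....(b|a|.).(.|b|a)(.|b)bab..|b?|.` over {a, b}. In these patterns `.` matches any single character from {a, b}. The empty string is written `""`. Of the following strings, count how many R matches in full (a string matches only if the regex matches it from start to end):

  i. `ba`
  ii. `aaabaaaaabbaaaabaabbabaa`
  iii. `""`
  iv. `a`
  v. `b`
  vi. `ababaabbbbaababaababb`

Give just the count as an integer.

i → no match
ii → match
iii → match
iv → match
v → match
vi → no match
Total matched: 4

4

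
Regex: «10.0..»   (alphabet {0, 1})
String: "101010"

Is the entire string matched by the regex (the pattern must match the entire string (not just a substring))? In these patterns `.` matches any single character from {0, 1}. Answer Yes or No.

Yes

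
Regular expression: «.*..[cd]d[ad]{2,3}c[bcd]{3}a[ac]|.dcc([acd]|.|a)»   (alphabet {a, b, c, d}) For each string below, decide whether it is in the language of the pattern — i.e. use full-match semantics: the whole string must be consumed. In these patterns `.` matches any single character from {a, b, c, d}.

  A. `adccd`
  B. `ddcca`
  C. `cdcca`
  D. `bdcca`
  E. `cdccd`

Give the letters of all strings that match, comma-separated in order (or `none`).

A. `adccd` → match
B. `ddcca` → match
C. `cdcca` → match
D. `bdcca` → match
E. `cdccd` → match

A, B, C, D, E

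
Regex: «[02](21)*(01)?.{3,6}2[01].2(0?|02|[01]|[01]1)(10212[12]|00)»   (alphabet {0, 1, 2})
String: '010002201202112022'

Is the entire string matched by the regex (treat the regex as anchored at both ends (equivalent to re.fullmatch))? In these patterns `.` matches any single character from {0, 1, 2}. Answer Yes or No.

No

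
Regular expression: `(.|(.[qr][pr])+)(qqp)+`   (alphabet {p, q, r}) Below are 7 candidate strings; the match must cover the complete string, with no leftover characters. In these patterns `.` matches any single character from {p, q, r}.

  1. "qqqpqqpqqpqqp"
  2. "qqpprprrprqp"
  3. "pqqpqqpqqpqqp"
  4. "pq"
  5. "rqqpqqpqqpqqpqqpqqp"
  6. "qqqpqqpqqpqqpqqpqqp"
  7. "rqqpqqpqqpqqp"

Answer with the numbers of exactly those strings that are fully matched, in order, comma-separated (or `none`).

1 → match
2 → no match — must end with "qqp"
3 → match
4 → no match — must end with "qqp"
5 → match
6 → match
7 → match

1, 3, 5, 6, 7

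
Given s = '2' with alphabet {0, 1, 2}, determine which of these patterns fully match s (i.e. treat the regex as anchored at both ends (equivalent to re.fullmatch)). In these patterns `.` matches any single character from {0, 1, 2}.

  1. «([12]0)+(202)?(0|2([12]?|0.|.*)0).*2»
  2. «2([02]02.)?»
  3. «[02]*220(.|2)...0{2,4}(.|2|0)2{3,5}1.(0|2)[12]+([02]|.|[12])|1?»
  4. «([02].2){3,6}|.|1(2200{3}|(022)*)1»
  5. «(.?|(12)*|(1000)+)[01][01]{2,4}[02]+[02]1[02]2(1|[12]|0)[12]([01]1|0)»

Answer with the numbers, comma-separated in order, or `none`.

2, 4

1 → no match
2 → match
3 → no match
4 → match
5 → no match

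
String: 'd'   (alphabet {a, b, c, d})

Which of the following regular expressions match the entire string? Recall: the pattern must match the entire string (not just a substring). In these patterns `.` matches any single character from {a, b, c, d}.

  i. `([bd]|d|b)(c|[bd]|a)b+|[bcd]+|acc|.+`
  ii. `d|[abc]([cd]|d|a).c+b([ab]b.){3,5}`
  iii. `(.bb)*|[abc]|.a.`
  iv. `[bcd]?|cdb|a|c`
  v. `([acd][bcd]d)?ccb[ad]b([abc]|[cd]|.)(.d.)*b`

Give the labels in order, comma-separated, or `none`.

i → match
ii → match
iii → no match
iv → match
v → no match — must end with 'b'

i, ii, iv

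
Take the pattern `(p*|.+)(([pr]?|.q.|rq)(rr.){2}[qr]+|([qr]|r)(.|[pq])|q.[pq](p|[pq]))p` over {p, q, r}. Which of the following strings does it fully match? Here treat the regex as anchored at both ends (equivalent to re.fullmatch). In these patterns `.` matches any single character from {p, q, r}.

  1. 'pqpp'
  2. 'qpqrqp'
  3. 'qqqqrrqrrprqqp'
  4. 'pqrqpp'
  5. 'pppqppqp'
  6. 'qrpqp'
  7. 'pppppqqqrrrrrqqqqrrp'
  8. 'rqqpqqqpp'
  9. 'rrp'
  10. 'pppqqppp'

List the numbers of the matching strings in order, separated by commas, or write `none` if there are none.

1 → match
2 → match
3 → match
4 → match
5 → match
6 → match
7 → match
8 → match
9 → match
10 → match

1, 2, 3, 4, 5, 6, 7, 8, 9, 10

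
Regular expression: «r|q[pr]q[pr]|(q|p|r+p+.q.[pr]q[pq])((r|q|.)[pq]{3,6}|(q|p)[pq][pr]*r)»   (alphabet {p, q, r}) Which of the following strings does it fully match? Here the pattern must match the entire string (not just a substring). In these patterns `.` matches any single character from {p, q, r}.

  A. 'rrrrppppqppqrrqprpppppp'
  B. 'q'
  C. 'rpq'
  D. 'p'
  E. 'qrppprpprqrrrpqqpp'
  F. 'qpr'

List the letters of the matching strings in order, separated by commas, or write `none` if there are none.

A → no match
B → no match
C → no match
D → no match
E → no match
F → no match

none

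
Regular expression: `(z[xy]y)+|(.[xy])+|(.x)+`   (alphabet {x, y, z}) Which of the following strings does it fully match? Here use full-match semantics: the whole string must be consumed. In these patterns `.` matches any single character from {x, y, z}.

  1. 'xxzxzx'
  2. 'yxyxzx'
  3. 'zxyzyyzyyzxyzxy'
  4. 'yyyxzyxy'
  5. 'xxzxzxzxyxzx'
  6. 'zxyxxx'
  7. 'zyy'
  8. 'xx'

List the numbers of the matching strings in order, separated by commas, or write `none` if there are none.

1, 2, 3, 4, 5, 6, 7, 8

1 → match
2 → match
3 → match
4 → match
5 → match
6 → match
7 → match
8 → match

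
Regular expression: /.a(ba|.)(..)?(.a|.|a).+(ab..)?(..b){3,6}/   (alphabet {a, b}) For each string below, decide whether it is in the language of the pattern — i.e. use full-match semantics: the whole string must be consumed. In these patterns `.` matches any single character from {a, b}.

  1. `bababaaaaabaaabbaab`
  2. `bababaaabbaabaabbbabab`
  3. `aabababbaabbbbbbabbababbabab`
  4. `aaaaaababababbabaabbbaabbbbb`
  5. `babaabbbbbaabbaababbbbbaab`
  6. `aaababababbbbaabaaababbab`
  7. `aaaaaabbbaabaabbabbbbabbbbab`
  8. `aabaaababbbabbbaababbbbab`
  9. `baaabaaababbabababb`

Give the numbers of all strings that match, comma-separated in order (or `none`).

1 → no match
2 → no match
3 → no match
4 → no match
5 → match
6 → no match
7 → no match
8 → no match
9 → no match

5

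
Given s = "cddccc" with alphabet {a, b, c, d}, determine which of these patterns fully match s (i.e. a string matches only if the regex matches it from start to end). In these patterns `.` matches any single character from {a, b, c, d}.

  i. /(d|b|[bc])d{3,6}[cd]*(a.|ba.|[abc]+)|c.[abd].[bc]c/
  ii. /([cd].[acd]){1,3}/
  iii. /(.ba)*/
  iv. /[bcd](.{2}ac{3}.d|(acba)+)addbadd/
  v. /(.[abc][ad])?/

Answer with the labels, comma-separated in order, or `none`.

i, ii

i → match
ii → match
iii → no match
iv → no match — must end with "addbadd"
v → no match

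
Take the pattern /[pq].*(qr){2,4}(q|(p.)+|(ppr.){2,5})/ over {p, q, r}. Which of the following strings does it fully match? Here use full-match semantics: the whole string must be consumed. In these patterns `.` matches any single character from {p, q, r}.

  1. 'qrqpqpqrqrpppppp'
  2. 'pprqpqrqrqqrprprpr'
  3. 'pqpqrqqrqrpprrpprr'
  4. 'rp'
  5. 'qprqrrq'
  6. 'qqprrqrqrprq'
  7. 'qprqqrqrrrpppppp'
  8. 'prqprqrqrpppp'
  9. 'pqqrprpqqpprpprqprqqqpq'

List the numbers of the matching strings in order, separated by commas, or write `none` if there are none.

1, 3, 8

1 → match
2 → no match
3 → match
4 → no match
5 → no match
6 → no match
7 → no match
8 → match
9 → no match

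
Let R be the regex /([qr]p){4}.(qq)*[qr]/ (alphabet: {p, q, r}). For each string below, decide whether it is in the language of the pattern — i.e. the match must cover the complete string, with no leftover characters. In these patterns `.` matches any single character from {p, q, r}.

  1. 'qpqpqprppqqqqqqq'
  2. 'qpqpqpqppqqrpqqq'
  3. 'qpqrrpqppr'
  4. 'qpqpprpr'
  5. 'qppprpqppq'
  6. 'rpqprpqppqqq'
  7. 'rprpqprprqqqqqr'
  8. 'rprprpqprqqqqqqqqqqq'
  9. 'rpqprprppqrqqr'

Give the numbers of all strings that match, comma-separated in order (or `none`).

1 → match
2 → no match
3 → no match
4 → no match
5 → no match
6 → match
7 → no match
8 → match
9 → no match

1, 6, 8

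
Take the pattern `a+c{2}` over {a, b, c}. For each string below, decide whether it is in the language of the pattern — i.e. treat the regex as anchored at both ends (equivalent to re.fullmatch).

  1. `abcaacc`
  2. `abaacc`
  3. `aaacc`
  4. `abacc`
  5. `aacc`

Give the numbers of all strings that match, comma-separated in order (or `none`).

1 → no match
2 → no match
3 → match
4 → no match
5 → match

3, 5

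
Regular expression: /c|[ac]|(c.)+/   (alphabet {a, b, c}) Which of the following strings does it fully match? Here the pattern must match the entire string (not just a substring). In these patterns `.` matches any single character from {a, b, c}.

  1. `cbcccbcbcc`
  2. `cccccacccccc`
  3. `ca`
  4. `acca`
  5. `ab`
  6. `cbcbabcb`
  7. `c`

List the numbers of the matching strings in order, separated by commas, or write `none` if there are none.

1 → match
2 → match
3 → match
4 → no match
5 → no match
6 → no match
7 → match

1, 2, 3, 7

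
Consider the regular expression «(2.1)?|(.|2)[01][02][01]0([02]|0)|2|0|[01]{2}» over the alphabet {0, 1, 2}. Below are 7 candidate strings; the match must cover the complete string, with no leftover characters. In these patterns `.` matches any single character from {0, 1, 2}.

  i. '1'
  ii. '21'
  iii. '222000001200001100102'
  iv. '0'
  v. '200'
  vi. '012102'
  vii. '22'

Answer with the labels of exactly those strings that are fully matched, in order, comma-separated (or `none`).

iv, vi

i → no match
ii → no match
iii → no match
iv → match
v → no match
vi → match
vii → no match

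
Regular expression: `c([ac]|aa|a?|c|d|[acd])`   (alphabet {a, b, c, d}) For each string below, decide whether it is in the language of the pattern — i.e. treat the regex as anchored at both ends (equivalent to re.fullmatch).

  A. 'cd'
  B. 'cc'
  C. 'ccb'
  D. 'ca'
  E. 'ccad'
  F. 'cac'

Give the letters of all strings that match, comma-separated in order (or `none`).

A, B, D

A → match
B → match
C → no match
D → match
E → no match
F → no match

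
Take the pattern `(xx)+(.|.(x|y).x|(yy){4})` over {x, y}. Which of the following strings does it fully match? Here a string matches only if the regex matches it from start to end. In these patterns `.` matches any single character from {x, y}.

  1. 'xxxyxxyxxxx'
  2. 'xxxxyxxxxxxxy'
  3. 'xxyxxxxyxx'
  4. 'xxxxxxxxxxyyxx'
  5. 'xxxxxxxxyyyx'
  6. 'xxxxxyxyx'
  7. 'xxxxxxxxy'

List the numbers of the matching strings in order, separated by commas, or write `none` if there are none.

4, 5, 7

1 → no match
2 → no match
3 → no match
4 → match
5 → match
6 → no match
7 → match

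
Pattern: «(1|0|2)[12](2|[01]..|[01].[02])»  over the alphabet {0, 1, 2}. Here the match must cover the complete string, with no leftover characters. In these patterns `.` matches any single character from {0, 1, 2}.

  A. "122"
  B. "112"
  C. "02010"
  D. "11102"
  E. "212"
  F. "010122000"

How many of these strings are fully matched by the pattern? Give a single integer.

A → match
B → match
C → match
D → match
E → match
F → no match
Total matched: 5

5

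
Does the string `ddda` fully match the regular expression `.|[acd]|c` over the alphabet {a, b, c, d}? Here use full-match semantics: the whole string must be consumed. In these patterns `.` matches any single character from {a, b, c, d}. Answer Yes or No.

No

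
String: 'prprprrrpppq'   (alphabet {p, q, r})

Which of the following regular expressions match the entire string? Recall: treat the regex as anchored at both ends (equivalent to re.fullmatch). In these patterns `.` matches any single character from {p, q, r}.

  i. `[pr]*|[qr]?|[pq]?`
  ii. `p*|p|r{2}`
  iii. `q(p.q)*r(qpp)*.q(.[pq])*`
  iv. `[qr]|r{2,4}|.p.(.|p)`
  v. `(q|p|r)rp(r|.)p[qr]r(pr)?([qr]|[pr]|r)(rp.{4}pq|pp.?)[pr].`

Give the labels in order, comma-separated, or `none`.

v

i → no match
ii → no match
iii → no match — must start with 'q'
iv → no match
v → match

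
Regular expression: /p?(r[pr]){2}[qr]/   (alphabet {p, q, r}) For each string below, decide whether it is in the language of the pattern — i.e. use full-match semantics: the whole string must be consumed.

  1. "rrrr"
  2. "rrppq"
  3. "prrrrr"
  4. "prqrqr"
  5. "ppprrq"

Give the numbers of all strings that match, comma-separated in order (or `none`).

3

1. "rrrr" → no match
2. "rrppq" → no match
3. "prrrrr" → match
4. "prqrqr" → no match
5. "ppprrq" → no match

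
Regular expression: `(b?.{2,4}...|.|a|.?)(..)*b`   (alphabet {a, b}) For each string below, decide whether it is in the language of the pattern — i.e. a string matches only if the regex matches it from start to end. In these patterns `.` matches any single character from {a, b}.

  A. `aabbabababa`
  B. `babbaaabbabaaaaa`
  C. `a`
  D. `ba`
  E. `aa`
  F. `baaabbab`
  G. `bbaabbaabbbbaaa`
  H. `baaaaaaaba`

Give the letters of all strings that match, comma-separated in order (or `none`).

F

A. `aabbabababa` → no match — must end with `b`
B → no match — must end with `b`
C. `a` → no match — must end with `b`
D. `ba` → no match — must end with `b`
E. `aa` → no match — must end with `b`
F. `baaabbab` → match
G → no match — must end with `b`
H. `baaaaaaaba` → no match — must end with `b`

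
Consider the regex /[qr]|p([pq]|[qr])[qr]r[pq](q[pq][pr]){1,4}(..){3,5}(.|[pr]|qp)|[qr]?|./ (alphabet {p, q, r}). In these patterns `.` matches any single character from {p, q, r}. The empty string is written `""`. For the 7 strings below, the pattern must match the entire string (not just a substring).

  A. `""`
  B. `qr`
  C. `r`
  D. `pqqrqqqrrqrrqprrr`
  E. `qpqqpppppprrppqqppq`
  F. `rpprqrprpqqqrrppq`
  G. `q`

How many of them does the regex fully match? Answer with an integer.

4

A → match
B → no match
C → match
D → match
E → no match
F → no match
G → match
Total matched: 4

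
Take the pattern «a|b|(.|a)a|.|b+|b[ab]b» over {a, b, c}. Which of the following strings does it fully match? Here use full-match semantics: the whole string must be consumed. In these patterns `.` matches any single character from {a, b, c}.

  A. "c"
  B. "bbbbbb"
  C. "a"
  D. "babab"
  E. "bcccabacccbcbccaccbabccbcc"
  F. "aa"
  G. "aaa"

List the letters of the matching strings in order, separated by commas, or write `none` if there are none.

A, B, C, F

A → match
B → match
C → match
D → no match
E → no match
F → match
G → no match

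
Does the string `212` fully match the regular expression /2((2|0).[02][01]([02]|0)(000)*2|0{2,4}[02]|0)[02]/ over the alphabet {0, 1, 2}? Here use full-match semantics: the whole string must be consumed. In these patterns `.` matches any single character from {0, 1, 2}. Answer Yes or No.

No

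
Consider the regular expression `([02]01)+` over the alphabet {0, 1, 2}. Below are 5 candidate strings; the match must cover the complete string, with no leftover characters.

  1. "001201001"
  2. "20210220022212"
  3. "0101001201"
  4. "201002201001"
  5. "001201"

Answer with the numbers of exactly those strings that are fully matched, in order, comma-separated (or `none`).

1, 5

1. "001201001" → match
2 → no match — must end with "01"
3. "0101001201" → no match
4. "201002201001" → no match
5. "001201" → match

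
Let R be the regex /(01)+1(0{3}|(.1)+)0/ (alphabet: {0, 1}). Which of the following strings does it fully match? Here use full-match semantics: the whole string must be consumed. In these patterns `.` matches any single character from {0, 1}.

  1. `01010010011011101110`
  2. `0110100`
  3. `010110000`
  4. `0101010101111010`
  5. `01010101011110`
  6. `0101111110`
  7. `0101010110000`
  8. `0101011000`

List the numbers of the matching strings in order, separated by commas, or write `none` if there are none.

3, 4, 5, 6, 7

1 → no match
2 → no match
3 → match
4 → match
5 → match
6 → match
7 → match
8 → no match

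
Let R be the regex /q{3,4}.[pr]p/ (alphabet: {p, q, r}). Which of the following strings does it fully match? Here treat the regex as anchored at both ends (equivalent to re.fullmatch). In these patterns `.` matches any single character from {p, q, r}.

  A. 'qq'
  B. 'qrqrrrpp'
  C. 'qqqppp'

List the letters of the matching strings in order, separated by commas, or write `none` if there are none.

C

A → no match — must end with 'p'
B → no match
C → match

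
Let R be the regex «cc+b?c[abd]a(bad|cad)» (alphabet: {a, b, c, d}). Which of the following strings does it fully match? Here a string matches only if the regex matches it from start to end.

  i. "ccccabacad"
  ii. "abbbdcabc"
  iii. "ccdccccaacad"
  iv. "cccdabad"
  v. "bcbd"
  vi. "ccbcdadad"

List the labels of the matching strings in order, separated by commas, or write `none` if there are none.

iv

i. "ccccabacad" → no match
ii. "abbbdcabc" → no match — must start with "cc"
iii. "ccdccccaacad" → no match
iv. "cccdabad" → match
v. "bcbd" → no match — must start with "cc"
vi. "ccbcdadad" → no match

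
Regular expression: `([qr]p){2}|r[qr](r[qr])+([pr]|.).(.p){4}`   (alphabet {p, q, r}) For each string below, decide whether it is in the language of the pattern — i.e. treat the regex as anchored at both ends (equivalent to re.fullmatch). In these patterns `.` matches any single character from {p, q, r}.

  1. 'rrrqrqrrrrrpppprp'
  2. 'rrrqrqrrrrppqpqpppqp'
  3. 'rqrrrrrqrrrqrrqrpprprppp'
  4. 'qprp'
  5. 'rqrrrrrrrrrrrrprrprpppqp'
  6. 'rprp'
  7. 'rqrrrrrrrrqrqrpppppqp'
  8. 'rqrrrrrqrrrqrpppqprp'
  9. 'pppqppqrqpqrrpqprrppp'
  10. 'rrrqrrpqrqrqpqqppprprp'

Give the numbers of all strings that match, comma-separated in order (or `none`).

1 → no match
2 → match
3 → match
4 → match
5 → match
6 → match
7 → no match
8 → match
9 → no match
10 → no match

2, 3, 4, 5, 6, 8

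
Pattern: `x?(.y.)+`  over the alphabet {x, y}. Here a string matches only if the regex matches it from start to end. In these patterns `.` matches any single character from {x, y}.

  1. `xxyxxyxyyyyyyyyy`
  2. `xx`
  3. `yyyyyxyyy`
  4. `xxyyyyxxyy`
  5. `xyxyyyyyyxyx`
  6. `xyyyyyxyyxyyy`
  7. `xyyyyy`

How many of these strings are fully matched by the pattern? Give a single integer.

6

1 → match
2. `xx` → no match
3. `yyyyyxyyy` → match
4. `xxyyyyxxyy` → match
5. `xyxyyyyyyxyx` → match
6 → match
7. `xyyyyy` → match
Total matched: 6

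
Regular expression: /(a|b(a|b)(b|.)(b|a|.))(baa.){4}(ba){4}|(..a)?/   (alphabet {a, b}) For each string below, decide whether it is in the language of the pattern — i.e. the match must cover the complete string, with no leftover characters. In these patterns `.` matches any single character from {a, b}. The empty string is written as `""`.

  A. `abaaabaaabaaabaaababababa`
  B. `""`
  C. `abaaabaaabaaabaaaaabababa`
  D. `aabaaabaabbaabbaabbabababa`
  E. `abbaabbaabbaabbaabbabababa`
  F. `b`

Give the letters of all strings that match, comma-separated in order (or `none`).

A, B

A → match
B. `""` → match
C → no match
D → no match
E → no match
F. `b` → no match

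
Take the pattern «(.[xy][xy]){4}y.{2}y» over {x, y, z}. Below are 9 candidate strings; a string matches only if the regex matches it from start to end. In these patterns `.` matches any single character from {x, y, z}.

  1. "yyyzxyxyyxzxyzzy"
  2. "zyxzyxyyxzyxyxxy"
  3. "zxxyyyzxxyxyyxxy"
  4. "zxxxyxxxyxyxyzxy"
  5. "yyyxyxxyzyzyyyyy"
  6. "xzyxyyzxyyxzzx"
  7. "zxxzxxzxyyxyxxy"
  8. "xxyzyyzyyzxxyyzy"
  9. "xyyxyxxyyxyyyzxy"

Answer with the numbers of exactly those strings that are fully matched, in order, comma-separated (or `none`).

1 → no match
2 → match
3 → match
4 → match
5 → no match
6 → no match — must end with "y"
7 → no match
8 → match
9 → match

2, 3, 4, 8, 9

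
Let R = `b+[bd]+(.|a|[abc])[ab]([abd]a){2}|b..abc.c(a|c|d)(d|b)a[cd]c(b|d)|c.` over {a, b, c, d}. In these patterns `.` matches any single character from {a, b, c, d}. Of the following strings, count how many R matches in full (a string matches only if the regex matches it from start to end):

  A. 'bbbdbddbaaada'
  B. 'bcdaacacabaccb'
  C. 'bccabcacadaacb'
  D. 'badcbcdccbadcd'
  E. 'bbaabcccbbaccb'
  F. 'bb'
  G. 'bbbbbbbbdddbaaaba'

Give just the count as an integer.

2

A → match
B → no match
C → no match
D → no match
E → no match
F → no match
G → match
Total matched: 2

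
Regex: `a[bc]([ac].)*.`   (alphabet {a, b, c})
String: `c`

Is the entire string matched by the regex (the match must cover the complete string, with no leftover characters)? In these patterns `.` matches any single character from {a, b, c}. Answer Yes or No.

No

Every match must start with `a`, but `c` does not.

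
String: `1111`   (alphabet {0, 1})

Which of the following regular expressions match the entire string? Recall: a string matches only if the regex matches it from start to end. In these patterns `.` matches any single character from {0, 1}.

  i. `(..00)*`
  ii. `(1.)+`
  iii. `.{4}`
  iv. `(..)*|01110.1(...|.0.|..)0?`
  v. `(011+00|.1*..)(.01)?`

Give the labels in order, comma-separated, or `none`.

ii, iii, iv, v

i → no match
ii → match
iii → match
iv → match
v → match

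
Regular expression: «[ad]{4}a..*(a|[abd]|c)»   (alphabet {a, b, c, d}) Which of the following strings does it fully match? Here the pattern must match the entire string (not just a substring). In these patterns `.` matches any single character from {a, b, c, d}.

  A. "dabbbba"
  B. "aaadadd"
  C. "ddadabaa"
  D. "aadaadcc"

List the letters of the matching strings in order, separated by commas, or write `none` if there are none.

B, C, D

A → no match
B → match
C → match
D → match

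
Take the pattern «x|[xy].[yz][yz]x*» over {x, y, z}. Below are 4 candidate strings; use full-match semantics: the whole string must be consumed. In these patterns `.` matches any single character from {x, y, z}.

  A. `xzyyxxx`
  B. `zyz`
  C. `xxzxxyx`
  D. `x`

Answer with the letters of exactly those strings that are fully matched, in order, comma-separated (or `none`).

A → match
B → no match
C → no match
D → match

A, D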